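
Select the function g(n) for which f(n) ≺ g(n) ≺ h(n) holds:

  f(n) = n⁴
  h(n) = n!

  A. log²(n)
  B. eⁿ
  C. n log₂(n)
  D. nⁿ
B

We need g(n) with n⁴ = o(g(n)) and g(n) = o(n!), i.e. O(n⁴) ≺ g ≺ O(n!).
Check each option:
  A. log²(n) — O(log² n) does not grow strictly faster than f(n)
  B. eⁿ — O(eⁿ) is strictly between O(n⁴) and O(n!) ✓
  C. n log₂(n) — O(n log n) does not grow strictly faster than f(n)
  D. nⁿ — O(nⁿ) does not grow strictly slower than h(n)

Only option B (eⁿ) lies strictly between.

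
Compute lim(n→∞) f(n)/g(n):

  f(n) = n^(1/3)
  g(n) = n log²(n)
0

Since n^(1/3) (O(n^(1/3))) grows slower than n log²(n) (O(n log² n)),
the ratio f(n)/g(n) → 0 as n → ∞.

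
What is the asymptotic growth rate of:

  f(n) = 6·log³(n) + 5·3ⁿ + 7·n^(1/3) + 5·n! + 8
Θ(n!)

Order the terms by growth rate: 8 ≺ 6·log³(n) ≺ 7·n^(1/3) ≺ 5·3ⁿ ≺ 5·n!.
The fastest-growing term 5·n! dominates as n → ∞; dropping its constant factor gives Θ(n!).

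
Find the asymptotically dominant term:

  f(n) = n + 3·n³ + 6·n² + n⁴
n⁴

Looking at each term:
  - n is O(n)
  - 3·n³ is O(n³)
  - 6·n² is O(n²)
  - n⁴ is O(n⁴)

The term n⁴ (O(n⁴)) grows fastest and dominates all others.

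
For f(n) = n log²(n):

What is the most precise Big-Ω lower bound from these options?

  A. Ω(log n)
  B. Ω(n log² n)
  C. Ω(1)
B

f(n) = n log²(n) is Ω(n log² n).
All listed options are valid Big-Ω bounds (lower bounds),
but Ω(n log² n) is the tightest (largest valid bound).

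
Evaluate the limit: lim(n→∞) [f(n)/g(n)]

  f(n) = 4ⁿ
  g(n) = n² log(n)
∞

Since 4ⁿ (O(4ⁿ)) grows faster than n² log(n) (O(n² log n)),
the ratio f(n)/g(n) → ∞ as n → ∞.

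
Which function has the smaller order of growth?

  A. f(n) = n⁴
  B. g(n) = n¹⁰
A

f(n) = n⁴ is O(n⁴), while g(n) = n¹⁰ is O(n¹⁰).
Since O(n⁴) grows slower than O(n¹⁰), f(n) is dominated.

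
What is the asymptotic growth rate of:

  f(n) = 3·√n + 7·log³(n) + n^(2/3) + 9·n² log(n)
Θ(n² log n)

Order the terms by growth rate: 7·log³(n) ≺ 3·√n ≺ n^(2/3) ≺ 9·n² log(n).
The fastest-growing term 9·n² log(n) dominates as n → ∞; dropping its constant factor gives Θ(n² log n).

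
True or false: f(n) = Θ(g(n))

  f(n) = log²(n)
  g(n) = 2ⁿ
False

f(n) = log²(n) is O(log² n), and g(n) = 2ⁿ is O(2ⁿ).
Since they have different growth rates, f(n) = Θ(g(n)) is false.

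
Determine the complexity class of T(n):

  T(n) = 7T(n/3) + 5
Θ(n^log₃(7))

Master Theorem: a = 7, b = 3, f(n) = 5.
Compute the critical exponent d = log₃(7) = 1.771.
Compare f(n) = Θ(1) against n^d:
  k = 0 < d = 1.771, so f(n) = O(n^(d-ε)) — Case 1.
  The recursion cost dominates: T(n) = Θ(n^d) = Θ(n^log₃(7)).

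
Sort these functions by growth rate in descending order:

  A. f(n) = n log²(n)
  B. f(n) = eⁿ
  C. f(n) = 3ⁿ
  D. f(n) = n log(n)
C > B > A > D

Comparing growth rates:
C = 3ⁿ is O(3ⁿ)
B = eⁿ is O(eⁿ)
A = n log²(n) is O(n log² n)
D = n log(n) is O(n log n)

Therefore, the order from fastest to slowest is: C > B > A > D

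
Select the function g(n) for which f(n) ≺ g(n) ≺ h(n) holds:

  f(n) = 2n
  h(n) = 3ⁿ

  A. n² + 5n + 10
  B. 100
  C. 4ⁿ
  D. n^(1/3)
A

We need g(n) with 2n = o(g(n)) and g(n) = o(3ⁿ), i.e. O(n) ≺ g ≺ O(3ⁿ).
Check each option:
  A. n² + 5n + 10 — O(n²) is strictly between O(n) and O(3ⁿ) ✓
  B. 100 — O(1) does not grow strictly faster than f(n)
  C. 4ⁿ — O(4ⁿ) does not grow strictly slower than h(n)
  D. n^(1/3) — O(n^(1/3)) does not grow strictly faster than f(n)

Only option A (n² + 5n + 10) lies strictly between.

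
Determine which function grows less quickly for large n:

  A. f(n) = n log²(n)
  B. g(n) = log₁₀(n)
B

f(n) = n log²(n) is O(n log² n), while g(n) = log₁₀(n) is O(log n).
Since O(log n) grows slower than O(n log² n), g(n) is dominated.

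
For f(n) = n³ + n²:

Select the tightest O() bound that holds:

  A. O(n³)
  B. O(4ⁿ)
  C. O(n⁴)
A

f(n) = n³ + n² is O(n³).
All listed options are valid Big-O bounds (upper bounds),
but O(n³) is the tightest (smallest valid bound).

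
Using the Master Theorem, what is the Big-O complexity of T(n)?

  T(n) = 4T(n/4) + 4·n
Θ(n log n)

Master Theorem: a = 4, b = 4, f(n) = 4·n.
Compute the critical exponent d = log₄(4) = 1.
Compare f(n) = Θ(n) against n^d:
  k = 1 = d, so f(n) = Θ(n^d) — Case 2.
  Work is balanced across levels: T(n) = Θ(n^d log n) = Θ(n log n).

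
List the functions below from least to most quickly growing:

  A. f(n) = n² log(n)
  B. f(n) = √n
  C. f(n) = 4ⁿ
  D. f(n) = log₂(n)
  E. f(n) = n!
D < B < A < C < E

Comparing growth rates:
D = log₂(n) is O(log n)
B = √n is O(√n)
A = n² log(n) is O(n² log n)
C = 4ⁿ is O(4ⁿ)
E = n! is O(n!)

Therefore, the order from slowest to fastest is: D < B < A < C < E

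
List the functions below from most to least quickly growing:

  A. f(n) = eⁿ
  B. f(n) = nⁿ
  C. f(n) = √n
B > A > C

Comparing growth rates:
B = nⁿ is O(nⁿ)
A = eⁿ is O(eⁿ)
C = √n is O(√n)

Therefore, the order from fastest to slowest is: B > A > C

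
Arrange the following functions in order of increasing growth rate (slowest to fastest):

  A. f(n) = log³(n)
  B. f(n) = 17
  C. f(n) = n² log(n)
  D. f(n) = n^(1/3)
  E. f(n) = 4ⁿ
B < A < D < C < E

Comparing growth rates:
B = 17 is O(1)
A = log³(n) is O(log³ n)
D = n^(1/3) is O(n^(1/3))
C = n² log(n) is O(n² log n)
E = 4ⁿ is O(4ⁿ)

Therefore, the order from slowest to fastest is: B < A < D < C < E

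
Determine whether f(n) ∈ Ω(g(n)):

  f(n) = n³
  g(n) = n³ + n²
True

f(n) = n³ and g(n) = n³ + n² are both O(n³).
Big-Ω permits equal growth rates (f ≥ c·g for some c > 0), so f(n) = Ω(g(n)) is true.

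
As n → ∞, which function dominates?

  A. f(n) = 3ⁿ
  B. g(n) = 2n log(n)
A

f(n) = 3ⁿ is O(3ⁿ), while g(n) = 2n log(n) is O(n log n).
Since O(3ⁿ) grows faster than O(n log n), f(n) dominates.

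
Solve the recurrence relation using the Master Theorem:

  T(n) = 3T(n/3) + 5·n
Θ(n log n)

Master Theorem: a = 3, b = 3, f(n) = 5·n.
Compute the critical exponent d = log₃(3) = 1.
Compare f(n) = Θ(n) against n^d:
  k = 1 = d, so f(n) = Θ(n^d) — Case 2.
  Work is balanced across levels: T(n) = Θ(n^d log n) = Θ(n log n).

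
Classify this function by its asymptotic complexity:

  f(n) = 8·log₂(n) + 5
O(log n)

The dominant term in 8·log₂(n) + 5 is 8·log₂(n), which is Θ(log n).
Lower-order terms (5) are asymptotically negligible.
Constants are absorbed, so the tightest bound is O(log n).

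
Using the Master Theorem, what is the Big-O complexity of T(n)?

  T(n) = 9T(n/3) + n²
Θ(n² log n)

Master Theorem: a = 9, b = 3, f(n) = n².
Compute the critical exponent d = log₃(9) = 2.
Compare f(n) = Θ(n²) against n^d:
  k = 2 = d, so f(n) = Θ(n^d) — Case 2.
  Work is balanced across levels: T(n) = Θ(n^d log n) = Θ(n² log n).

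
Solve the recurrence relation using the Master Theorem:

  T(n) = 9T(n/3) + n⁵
Θ(n⁵)

Master Theorem: a = 9, b = 3, f(n) = n⁵.
Compute the critical exponent d = log₃(9) = 2.
Compare f(n) = Θ(n⁵) against n^d:
  k = 5 > d = 2, so f(n) = Ω(n^(d+ε)) — Case 3.
  Regularity: a·(n/b)^5/n^5 = a/b^5 = 9/243 < 1 ✓.
  The top-level work dominates: T(n) = Θ(f(n)) = Θ(n⁵).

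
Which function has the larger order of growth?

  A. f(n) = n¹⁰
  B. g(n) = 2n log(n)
A

f(n) = n¹⁰ is O(n¹⁰), while g(n) = 2n log(n) is O(n log n).
Since O(n¹⁰) grows faster than O(n log n), f(n) dominates.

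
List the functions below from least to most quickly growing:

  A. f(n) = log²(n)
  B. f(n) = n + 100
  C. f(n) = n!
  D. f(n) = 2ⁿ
A < B < D < C

Comparing growth rates:
A = log²(n) is O(log² n)
B = n + 100 is O(n)
D = 2ⁿ is O(2ⁿ)
C = n! is O(n!)

Therefore, the order from slowest to fastest is: A < B < D < C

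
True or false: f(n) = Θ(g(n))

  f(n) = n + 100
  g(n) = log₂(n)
False

f(n) = n + 100 is O(n), and g(n) = log₂(n) is O(log n).
Since they have different growth rates, f(n) = Θ(g(n)) is false.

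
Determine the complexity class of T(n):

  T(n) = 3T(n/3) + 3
Θ(n)

Master Theorem: a = 3, b = 3, f(n) = 3.
Compute the critical exponent d = log₃(3) = 1.
Compare f(n) = Θ(1) against n^d:
  k = 0 < d = 1, so f(n) = O(n^(d-ε)) — Case 1.
  The recursion cost dominates: T(n) = Θ(n^d) = Θ(n).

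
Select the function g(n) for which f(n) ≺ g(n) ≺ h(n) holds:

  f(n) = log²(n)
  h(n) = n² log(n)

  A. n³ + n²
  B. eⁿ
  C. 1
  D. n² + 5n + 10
D

We need g(n) with log²(n) = o(g(n)) and g(n) = o(n² log(n)), i.e. O(log² n) ≺ g ≺ O(n² log n).
Check each option:
  A. n³ + n² — O(n³) does not grow strictly slower than h(n)
  B. eⁿ — O(eⁿ) does not grow strictly slower than h(n)
  C. 1 — O(1) does not grow strictly faster than f(n)
  D. n² + 5n + 10 — O(n²) is strictly between O(log² n) and O(n² log n) ✓

Only option D (n² + 5n + 10) lies strictly between.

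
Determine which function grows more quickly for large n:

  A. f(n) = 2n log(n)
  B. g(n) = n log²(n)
B

f(n) = 2n log(n) is O(n log n), while g(n) = n log²(n) is O(n log² n).
Since O(n log² n) grows faster than O(n log n), g(n) dominates.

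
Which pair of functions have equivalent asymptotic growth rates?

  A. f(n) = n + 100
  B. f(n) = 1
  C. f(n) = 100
B and C

Examining each function:
  A. n + 100 is O(n)
  B. 1 is O(1)
  C. 100 is O(1)

Functions B and C both have the same complexity class.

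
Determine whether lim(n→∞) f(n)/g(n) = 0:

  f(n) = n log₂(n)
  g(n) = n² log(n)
True

f(n) = n log₂(n) is O(n log n), and g(n) = n² log(n) is O(n² log n).
Since O(n log n) grows strictly slower than O(n² log n), f(n) = o(g(n)) is true.
This means lim(n→∞) f(n)/g(n) = 0.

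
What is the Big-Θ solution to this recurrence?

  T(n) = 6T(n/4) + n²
Θ(n²)

Master Theorem: a = 6, b = 4, f(n) = n².
Compute the critical exponent d = log₄(6) = 1.292.
Compare f(n) = Θ(n²) against n^d:
  k = 2 > d = 1.292, so f(n) = Ω(n^(d+ε)) — Case 3.
  Regularity: a·(n/b)^2/n^2 = a/b^2 = 6/16 < 1 ✓.
  The top-level work dominates: T(n) = Θ(f(n)) = Θ(n²).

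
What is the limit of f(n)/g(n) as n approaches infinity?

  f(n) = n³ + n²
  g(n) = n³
1

Since n³ + n² and n³ have the same growth rate (O(n³)),
the ratio converges to a constant: 1.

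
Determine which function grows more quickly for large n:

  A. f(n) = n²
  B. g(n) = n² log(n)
B

f(n) = n² is O(n²), while g(n) = n² log(n) is O(n² log n).
Since O(n² log n) grows faster than O(n²), g(n) dominates.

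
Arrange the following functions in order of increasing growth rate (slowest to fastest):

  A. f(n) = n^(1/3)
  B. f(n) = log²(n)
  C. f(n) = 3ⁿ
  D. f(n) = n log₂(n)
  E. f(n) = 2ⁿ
B < A < D < E < C

Comparing growth rates:
B = log²(n) is O(log² n)
A = n^(1/3) is O(n^(1/3))
D = n log₂(n) is O(n log n)
E = 2ⁿ is O(2ⁿ)
C = 3ⁿ is O(3ⁿ)

Therefore, the order from slowest to fastest is: B < A < D < E < C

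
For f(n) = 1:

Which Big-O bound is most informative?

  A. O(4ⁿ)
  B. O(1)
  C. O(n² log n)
B

f(n) = 1 is O(1).
All listed options are valid Big-O bounds (upper bounds),
but O(1) is the tightest (smallest valid bound).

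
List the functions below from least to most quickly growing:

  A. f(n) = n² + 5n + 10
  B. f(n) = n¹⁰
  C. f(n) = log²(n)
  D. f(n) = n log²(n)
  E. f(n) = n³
C < D < A < E < B

Comparing growth rates:
C = log²(n) is O(log² n)
D = n log²(n) is O(n log² n)
A = n² + 5n + 10 is O(n²)
E = n³ is O(n³)
B = n¹⁰ is O(n¹⁰)

Therefore, the order from slowest to fastest is: C < D < A < E < B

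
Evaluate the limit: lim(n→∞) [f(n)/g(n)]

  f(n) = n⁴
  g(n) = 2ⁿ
0

Since n⁴ (O(n⁴)) grows slower than 2ⁿ (O(2ⁿ)),
the ratio f(n)/g(n) → 0 as n → ∞.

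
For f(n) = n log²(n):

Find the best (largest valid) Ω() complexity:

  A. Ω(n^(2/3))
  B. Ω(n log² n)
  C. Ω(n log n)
B

f(n) = n log²(n) is Ω(n log² n).
All listed options are valid Big-Ω bounds (lower bounds),
but Ω(n log² n) is the tightest (largest valid bound).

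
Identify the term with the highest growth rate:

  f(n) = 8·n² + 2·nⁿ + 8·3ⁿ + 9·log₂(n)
2·nⁿ

Looking at each term:
  - 8·n² is O(n²)
  - 2·nⁿ is O(nⁿ)
  - 8·3ⁿ is O(3ⁿ)
  - 9·log₂(n) is O(log n)

The term 2·nⁿ (O(nⁿ)) grows fastest and dominates all others.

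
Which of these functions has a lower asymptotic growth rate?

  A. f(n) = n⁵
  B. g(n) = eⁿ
A

f(n) = n⁵ is O(n⁵), while g(n) = eⁿ is O(eⁿ).
Since O(n⁵) grows slower than O(eⁿ), f(n) is dominated.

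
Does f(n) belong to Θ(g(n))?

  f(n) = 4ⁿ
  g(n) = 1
False

f(n) = 4ⁿ is O(4ⁿ), and g(n) = 1 is O(1).
Since they have different growth rates, f(n) = Θ(g(n)) is false.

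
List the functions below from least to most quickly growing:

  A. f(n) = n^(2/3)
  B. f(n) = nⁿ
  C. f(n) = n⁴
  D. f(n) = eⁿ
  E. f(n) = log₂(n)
E < A < C < D < B

Comparing growth rates:
E = log₂(n) is O(log n)
A = n^(2/3) is O(n^(2/3))
C = n⁴ is O(n⁴)
D = eⁿ is O(eⁿ)
B = nⁿ is O(nⁿ)

Therefore, the order from slowest to fastest is: E < A < C < D < B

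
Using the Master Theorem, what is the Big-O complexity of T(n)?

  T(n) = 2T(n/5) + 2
Θ(n^log₅(2))

Master Theorem: a = 2, b = 5, f(n) = 2.
Compute the critical exponent d = log₅(2) = 0.431.
Compare f(n) = Θ(1) against n^d:
  k = 0 < d = 0.431, so f(n) = O(n^(d-ε)) — Case 1.
  The recursion cost dominates: T(n) = Θ(n^d) = Θ(n^log₅(2)).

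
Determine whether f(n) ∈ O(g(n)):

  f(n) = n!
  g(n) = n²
False

f(n) = n! is O(n!), and g(n) = n² is O(n²).
Since O(n!) grows faster than O(n²), f(n) = O(g(n)) is false.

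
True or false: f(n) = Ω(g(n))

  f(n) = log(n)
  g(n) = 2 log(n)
True

f(n) = log(n) and g(n) = 2 log(n) are both O(log n).
Big-Ω permits equal growth rates (f ≥ c·g for some c > 0), so f(n) = Ω(g(n)) is true.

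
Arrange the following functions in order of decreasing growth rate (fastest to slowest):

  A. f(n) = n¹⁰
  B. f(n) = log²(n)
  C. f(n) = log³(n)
A > C > B

Comparing growth rates:
A = n¹⁰ is O(n¹⁰)
C = log³(n) is O(log³ n)
B = log²(n) is O(log² n)

Therefore, the order from fastest to slowest is: A > C > B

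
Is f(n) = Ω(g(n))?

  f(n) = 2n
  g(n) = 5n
True

f(n) = 2n and g(n) = 5n are both O(n).
Big-Ω permits equal growth rates (f ≥ c·g for some c > 0), so f(n) = Ω(g(n)) is true.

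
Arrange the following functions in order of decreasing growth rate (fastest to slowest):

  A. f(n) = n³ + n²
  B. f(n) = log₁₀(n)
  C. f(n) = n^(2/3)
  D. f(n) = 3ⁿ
D > A > C > B

Comparing growth rates:
D = 3ⁿ is O(3ⁿ)
A = n³ + n² is O(n³)
C = n^(2/3) is O(n^(2/3))
B = log₁₀(n) is O(log n)

Therefore, the order from fastest to slowest is: D > A > C > B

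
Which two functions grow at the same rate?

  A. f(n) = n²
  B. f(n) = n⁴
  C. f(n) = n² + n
A and C

Examining each function:
  A. n² is O(n²)
  B. n⁴ is O(n⁴)
  C. n² + n is O(n²)

Functions A and C both have the same complexity class.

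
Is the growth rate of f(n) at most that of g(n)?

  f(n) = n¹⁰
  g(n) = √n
False

f(n) = n¹⁰ is O(n¹⁰), and g(n) = √n is O(√n).
Since O(n¹⁰) grows faster than O(√n), f(n) = O(g(n)) is false.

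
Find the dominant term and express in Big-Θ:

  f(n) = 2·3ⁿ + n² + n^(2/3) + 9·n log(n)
Θ(3ⁿ)

Order the terms by growth rate: n^(2/3) ≺ 9·n log(n) ≺ n² ≺ 2·3ⁿ.
The fastest-growing term 2·3ⁿ dominates as n → ∞; dropping its constant factor gives Θ(3ⁿ).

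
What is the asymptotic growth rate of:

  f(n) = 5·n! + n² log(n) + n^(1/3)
Θ(n!)

Order the terms by growth rate: n^(1/3) ≺ n² log(n) ≺ 5·n!.
The fastest-growing term 5·n! dominates as n → ∞; dropping its constant factor gives Θ(n!).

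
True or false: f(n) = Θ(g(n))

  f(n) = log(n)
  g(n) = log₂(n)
True

f(n) = log(n) and g(n) = log₂(n) are both O(log n).
Since they have the same asymptotic growth rate, f(n) = Θ(g(n)) is true.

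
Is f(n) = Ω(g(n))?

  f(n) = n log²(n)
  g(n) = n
True

f(n) = n log²(n) is O(n log² n), and g(n) = n is O(n).
Since O(n log² n) grows at least as fast as O(n), f(n) = Ω(g(n)) is true.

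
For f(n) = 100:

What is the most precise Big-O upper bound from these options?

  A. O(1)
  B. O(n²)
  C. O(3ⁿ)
A

f(n) = 100 is O(1).
All listed options are valid Big-O bounds (upper bounds),
but O(1) is the tightest (smallest valid bound).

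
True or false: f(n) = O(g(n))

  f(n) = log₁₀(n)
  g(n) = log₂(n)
True

f(n) = log₁₀(n) and g(n) = log₂(n) are both O(log n).
Big-O permits equal growth rates (f ≤ c·g for some c), so f(n) = O(g(n)) is true.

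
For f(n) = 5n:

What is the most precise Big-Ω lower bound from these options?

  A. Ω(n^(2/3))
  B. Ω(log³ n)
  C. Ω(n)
C

f(n) = 5n is Ω(n).
All listed options are valid Big-Ω bounds (lower bounds),
but Ω(n) is the tightest (largest valid bound).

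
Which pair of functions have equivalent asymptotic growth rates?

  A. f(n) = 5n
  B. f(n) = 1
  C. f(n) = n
A and C

Examining each function:
  A. 5n is O(n)
  B. 1 is O(1)
  C. n is O(n)

Functions A and C both have the same complexity class.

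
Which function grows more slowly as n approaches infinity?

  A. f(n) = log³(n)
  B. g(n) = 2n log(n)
A

f(n) = log³(n) is O(log³ n), while g(n) = 2n log(n) is O(n log n).
Since O(log³ n) grows slower than O(n log n), f(n) is dominated.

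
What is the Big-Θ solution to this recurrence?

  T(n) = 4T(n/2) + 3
Θ(n²)

Master Theorem: a = 4, b = 2, f(n) = 3.
Compute the critical exponent d = log₂(4) = 2.
Compare f(n) = Θ(1) against n^d:
  k = 0 < d = 2, so f(n) = O(n^(d-ε)) — Case 1.
  The recursion cost dominates: T(n) = Θ(n^d) = Θ(n²).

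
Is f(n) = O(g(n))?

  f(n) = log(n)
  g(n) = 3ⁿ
True

f(n) = log(n) is O(log n), and g(n) = 3ⁿ is O(3ⁿ).
Since O(log n) ⊆ O(3ⁿ) (f grows no faster than g), f(n) = O(g(n)) is true.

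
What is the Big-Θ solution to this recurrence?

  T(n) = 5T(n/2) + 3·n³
Θ(n³)

Master Theorem: a = 5, b = 2, f(n) = 3·n³.
Compute the critical exponent d = log₂(5) = 2.322.
Compare f(n) = Θ(n³) against n^d:
  k = 3 > d = 2.322, so f(n) = Ω(n^(d+ε)) — Case 3.
  Regularity: a·(n/b)^3/n^3 = a/b^3 = 5/8 < 1 ✓.
  The top-level work dominates: T(n) = Θ(f(n)) = Θ(n³).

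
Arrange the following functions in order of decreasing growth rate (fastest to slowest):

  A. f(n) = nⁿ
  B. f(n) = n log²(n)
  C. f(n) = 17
A > B > C

Comparing growth rates:
A = nⁿ is O(nⁿ)
B = n log²(n) is O(n log² n)
C = 17 is O(1)

Therefore, the order from fastest to slowest is: A > B > C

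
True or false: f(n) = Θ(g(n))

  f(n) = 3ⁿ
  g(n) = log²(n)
False

f(n) = 3ⁿ is O(3ⁿ), and g(n) = log²(n) is O(log² n).
Since they have different growth rates, f(n) = Θ(g(n)) is false.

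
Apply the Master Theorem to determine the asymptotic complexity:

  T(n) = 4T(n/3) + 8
Θ(n^log₃(4))

Master Theorem: a = 4, b = 3, f(n) = 8.
Compute the critical exponent d = log₃(4) = 1.262.
Compare f(n) = Θ(1) against n^d:
  k = 0 < d = 1.262, so f(n) = O(n^(d-ε)) — Case 1.
  The recursion cost dominates: T(n) = Θ(n^d) = Θ(n^log₃(4)).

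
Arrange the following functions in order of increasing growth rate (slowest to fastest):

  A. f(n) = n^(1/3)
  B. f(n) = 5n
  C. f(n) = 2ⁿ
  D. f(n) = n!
A < B < C < D

Comparing growth rates:
A = n^(1/3) is O(n^(1/3))
B = 5n is O(n)
C = 2ⁿ is O(2ⁿ)
D = n! is O(n!)

Therefore, the order from slowest to fastest is: A < B < C < D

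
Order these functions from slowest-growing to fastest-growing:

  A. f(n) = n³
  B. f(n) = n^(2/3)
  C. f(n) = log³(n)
C < B < A

Comparing growth rates:
C = log³(n) is O(log³ n)
B = n^(2/3) is O(n^(2/3))
A = n³ is O(n³)

Therefore, the order from slowest to fastest is: C < B < A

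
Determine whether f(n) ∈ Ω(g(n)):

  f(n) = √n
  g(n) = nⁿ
False

f(n) = √n is O(√n), and g(n) = nⁿ is O(nⁿ).
Since O(√n) grows slower than O(nⁿ), f(n) = Ω(g(n)) is false.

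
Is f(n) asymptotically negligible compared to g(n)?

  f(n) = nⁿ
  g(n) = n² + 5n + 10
False

f(n) = nⁿ is O(nⁿ), and g(n) = n² + 5n + 10 is O(n²).
Since O(nⁿ) grows faster than or equal to O(n²), f(n) = o(g(n)) is false.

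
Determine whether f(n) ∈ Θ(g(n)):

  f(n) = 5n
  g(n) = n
True

f(n) = 5n and g(n) = n are both O(n).
Since they have the same asymptotic growth rate, f(n) = Θ(g(n)) is true.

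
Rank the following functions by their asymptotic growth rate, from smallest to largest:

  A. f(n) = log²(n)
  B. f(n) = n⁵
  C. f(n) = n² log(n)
A < C < B

Comparing growth rates:
A = log²(n) is O(log² n)
C = n² log(n) is O(n² log n)
B = n⁵ is O(n⁵)

Therefore, the order from slowest to fastest is: A < C < B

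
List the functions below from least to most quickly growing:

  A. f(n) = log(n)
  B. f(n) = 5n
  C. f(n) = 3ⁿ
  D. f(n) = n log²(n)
A < B < D < C

Comparing growth rates:
A = log(n) is O(log n)
B = 5n is O(n)
D = n log²(n) is O(n log² n)
C = 3ⁿ is O(3ⁿ)

Therefore, the order from slowest to fastest is: A < B < D < C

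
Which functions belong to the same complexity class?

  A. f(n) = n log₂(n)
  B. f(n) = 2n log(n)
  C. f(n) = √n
A and B

Examining each function:
  A. n log₂(n) is O(n log n)
  B. 2n log(n) is O(n log n)
  C. √n is O(√n)

Functions A and B both have the same complexity class.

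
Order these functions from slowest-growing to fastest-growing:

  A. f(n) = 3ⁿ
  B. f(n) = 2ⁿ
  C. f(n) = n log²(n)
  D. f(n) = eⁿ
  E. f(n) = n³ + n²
C < E < B < D < A

Comparing growth rates:
C = n log²(n) is O(n log² n)
E = n³ + n² is O(n³)
B = 2ⁿ is O(2ⁿ)
D = eⁿ is O(eⁿ)
A = 3ⁿ is O(3ⁿ)

Therefore, the order from slowest to fastest is: C < E < B < D < A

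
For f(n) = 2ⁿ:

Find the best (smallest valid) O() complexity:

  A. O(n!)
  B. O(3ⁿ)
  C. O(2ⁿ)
C

f(n) = 2ⁿ is O(2ⁿ).
All listed options are valid Big-O bounds (upper bounds),
but O(2ⁿ) is the tightest (smallest valid bound).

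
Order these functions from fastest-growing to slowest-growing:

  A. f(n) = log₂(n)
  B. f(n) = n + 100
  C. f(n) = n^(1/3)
B > C > A

Comparing growth rates:
B = n + 100 is O(n)
C = n^(1/3) is O(n^(1/3))
A = log₂(n) is O(log n)

Therefore, the order from fastest to slowest is: B > C > A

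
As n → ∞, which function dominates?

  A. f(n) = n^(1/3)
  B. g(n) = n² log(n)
B

f(n) = n^(1/3) is O(n^(1/3)), while g(n) = n² log(n) is O(n² log n).
Since O(n² log n) grows faster than O(n^(1/3)), g(n) dominates.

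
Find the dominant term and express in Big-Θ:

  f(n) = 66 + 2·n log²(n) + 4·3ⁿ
Θ(3ⁿ)

Order the terms by growth rate: 66 ≺ 2·n log²(n) ≺ 4·3ⁿ.
The fastest-growing term 4·3ⁿ dominates as n → ∞; dropping its constant factor gives Θ(3ⁿ).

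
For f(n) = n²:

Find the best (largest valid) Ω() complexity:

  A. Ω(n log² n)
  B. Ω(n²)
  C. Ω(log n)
B

f(n) = n² is Ω(n²).
All listed options are valid Big-Ω bounds (lower bounds),
but Ω(n²) is the tightest (largest valid bound).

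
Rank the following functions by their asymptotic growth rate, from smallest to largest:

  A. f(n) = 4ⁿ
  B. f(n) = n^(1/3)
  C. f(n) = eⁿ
B < C < A

Comparing growth rates:
B = n^(1/3) is O(n^(1/3))
C = eⁿ is O(eⁿ)
A = 4ⁿ is O(4ⁿ)

Therefore, the order from slowest to fastest is: B < C < A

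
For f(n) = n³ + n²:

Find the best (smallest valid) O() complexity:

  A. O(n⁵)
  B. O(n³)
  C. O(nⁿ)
B

f(n) = n³ + n² is O(n³).
All listed options are valid Big-O bounds (upper bounds),
but O(n³) is the tightest (smallest valid bound).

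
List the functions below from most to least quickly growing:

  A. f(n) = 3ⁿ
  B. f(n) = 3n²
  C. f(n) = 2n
A > B > C

Comparing growth rates:
A = 3ⁿ is O(3ⁿ)
B = 3n² is O(n²)
C = 2n is O(n)

Therefore, the order from fastest to slowest is: A > B > C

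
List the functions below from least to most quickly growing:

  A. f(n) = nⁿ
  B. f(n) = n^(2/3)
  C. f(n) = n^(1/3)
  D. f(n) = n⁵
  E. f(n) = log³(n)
E < C < B < D < A

Comparing growth rates:
E = log³(n) is O(log³ n)
C = n^(1/3) is O(n^(1/3))
B = n^(2/3) is O(n^(2/3))
D = n⁵ is O(n⁵)
A = nⁿ is O(nⁿ)

Therefore, the order from slowest to fastest is: E < C < B < D < A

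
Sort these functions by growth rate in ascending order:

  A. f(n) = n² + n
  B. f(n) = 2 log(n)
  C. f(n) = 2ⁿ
B < A < C

Comparing growth rates:
B = 2 log(n) is O(log n)
A = n² + n is O(n²)
C = 2ⁿ is O(2ⁿ)

Therefore, the order from slowest to fastest is: B < A < C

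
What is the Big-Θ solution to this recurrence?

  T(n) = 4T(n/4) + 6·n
Θ(n log n)

Master Theorem: a = 4, b = 4, f(n) = 6·n.
Compute the critical exponent d = log₄(4) = 1.
Compare f(n) = Θ(n) against n^d:
  k = 1 = d, so f(n) = Θ(n^d) — Case 2.
  Work is balanced across levels: T(n) = Θ(n^d log n) = Θ(n log n).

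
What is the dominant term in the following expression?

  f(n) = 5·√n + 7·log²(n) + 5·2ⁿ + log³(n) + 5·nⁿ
5·nⁿ

Looking at each term:
  - 5·√n is O(√n)
  - 7·log²(n) is O(log² n)
  - 5·2ⁿ is O(2ⁿ)
  - log³(n) is O(log³ n)
  - 5·nⁿ is O(nⁿ)

The term 5·nⁿ (O(nⁿ)) grows fastest and dominates all others.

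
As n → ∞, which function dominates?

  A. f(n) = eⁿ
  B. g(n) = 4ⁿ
B

f(n) = eⁿ is O(eⁿ), while g(n) = 4ⁿ is O(4ⁿ).
Since O(4ⁿ) grows faster than O(eⁿ), g(n) dominates.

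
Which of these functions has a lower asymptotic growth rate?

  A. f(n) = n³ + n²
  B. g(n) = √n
B

f(n) = n³ + n² is O(n³), while g(n) = √n is O(√n).
Since O(√n) grows slower than O(n³), g(n) is dominated.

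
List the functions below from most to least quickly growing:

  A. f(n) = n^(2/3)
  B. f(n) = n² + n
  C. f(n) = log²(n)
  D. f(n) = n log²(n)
B > D > A > C

Comparing growth rates:
B = n² + n is O(n²)
D = n log²(n) is O(n log² n)
A = n^(2/3) is O(n^(2/3))
C = log²(n) is O(log² n)

Therefore, the order from fastest to slowest is: B > D > A > C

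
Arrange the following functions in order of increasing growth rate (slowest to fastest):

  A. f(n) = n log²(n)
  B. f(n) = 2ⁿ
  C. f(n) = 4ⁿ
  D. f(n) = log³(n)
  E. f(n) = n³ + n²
D < A < E < B < C

Comparing growth rates:
D = log³(n) is O(log³ n)
A = n log²(n) is O(n log² n)
E = n³ + n² is O(n³)
B = 2ⁿ is O(2ⁿ)
C = 4ⁿ is O(4ⁿ)

Therefore, the order from slowest to fastest is: D < A < E < B < C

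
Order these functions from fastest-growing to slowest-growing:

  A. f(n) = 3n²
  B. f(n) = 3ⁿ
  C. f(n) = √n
B > A > C

Comparing growth rates:
B = 3ⁿ is O(3ⁿ)
A = 3n² is O(n²)
C = √n is O(√n)

Therefore, the order from fastest to slowest is: B > A > C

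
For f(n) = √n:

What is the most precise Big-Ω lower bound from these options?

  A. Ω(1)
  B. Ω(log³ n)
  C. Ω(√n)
C

f(n) = √n is Ω(√n).
All listed options are valid Big-Ω bounds (lower bounds),
but Ω(√n) is the tightest (largest valid bound).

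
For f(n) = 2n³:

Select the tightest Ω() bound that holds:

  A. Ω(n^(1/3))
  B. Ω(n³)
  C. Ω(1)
B

f(n) = 2n³ is Ω(n³).
All listed options are valid Big-Ω bounds (lower bounds),
but Ω(n³) is the tightest (largest valid bound).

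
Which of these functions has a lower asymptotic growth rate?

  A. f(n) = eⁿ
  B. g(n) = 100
B

f(n) = eⁿ is O(eⁿ), while g(n) = 100 is O(1).
Since O(1) grows slower than O(eⁿ), g(n) is dominated.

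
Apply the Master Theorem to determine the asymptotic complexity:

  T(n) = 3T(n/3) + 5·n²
Θ(n²)

Master Theorem: a = 3, b = 3, f(n) = 5·n².
Compute the critical exponent d = log₃(3) = 1.
Compare f(n) = Θ(n²) against n^d:
  k = 2 > d = 1, so f(n) = Ω(n^(d+ε)) — Case 3.
  Regularity: a·(n/b)^2/n^2 = a/b^2 = 3/9 < 1 ✓.
  The top-level work dominates: T(n) = Θ(f(n)) = Θ(n²).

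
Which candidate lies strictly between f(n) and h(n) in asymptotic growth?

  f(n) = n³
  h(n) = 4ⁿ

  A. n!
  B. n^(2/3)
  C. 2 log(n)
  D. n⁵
D

We need g(n) with n³ = o(g(n)) and g(n) = o(4ⁿ), i.e. O(n³) ≺ g ≺ O(4ⁿ).
Check each option:
  A. n! — O(n!) does not grow strictly slower than h(n)
  B. n^(2/3) — O(n^(2/3)) does not grow strictly faster than f(n)
  C. 2 log(n) — O(log n) does not grow strictly faster than f(n)
  D. n⁵ — O(n⁵) is strictly between O(n³) and O(4ⁿ) ✓

Only option D (n⁵) lies strictly between.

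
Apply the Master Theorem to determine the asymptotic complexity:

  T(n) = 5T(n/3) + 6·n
Θ(n^log₃(5))

Master Theorem: a = 5, b = 3, f(n) = 6·n.
Compute the critical exponent d = log₃(5) = 1.465.
Compare f(n) = Θ(n) against n^d:
  k = 1 < d = 1.465, so f(n) = O(n^(d-ε)) — Case 1.
  The recursion cost dominates: T(n) = Θ(n^d) = Θ(n^log₃(5)).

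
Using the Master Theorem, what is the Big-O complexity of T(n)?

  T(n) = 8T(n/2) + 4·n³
Θ(n³ log n)

Master Theorem: a = 8, b = 2, f(n) = 4·n³.
Compute the critical exponent d = log₂(8) = 3.
Compare f(n) = Θ(n³) against n^d:
  k = 3 = d, so f(n) = Θ(n^d) — Case 2.
  Work is balanced across levels: T(n) = Θ(n^d log n) = Θ(n³ log n).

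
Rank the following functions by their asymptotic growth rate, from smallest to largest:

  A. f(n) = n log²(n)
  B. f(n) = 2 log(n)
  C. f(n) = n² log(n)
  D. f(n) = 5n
B < D < A < C

Comparing growth rates:
B = 2 log(n) is O(log n)
D = 5n is O(n)
A = n log²(n) is O(n log² n)
C = n² log(n) is O(n² log n)

Therefore, the order from slowest to fastest is: B < D < A < C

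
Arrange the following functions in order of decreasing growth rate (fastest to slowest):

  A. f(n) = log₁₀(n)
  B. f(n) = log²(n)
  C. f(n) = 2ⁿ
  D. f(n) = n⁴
C > D > B > A

Comparing growth rates:
C = 2ⁿ is O(2ⁿ)
D = n⁴ is O(n⁴)
B = log²(n) is O(log² n)
A = log₁₀(n) is O(log n)

Therefore, the order from fastest to slowest is: C > D > B > A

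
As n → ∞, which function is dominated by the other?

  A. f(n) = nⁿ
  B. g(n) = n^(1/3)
B

f(n) = nⁿ is O(nⁿ), while g(n) = n^(1/3) is O(n^(1/3)).
Since O(n^(1/3)) grows slower than O(nⁿ), g(n) is dominated.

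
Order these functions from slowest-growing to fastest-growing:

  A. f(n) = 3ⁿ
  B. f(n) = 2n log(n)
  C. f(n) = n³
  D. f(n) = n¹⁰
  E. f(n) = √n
E < B < C < D < A

Comparing growth rates:
E = √n is O(√n)
B = 2n log(n) is O(n log n)
C = n³ is O(n³)
D = n¹⁰ is O(n¹⁰)
A = 3ⁿ is O(3ⁿ)

Therefore, the order from slowest to fastest is: E < B < C < D < A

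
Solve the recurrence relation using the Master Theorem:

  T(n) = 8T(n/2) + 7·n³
Θ(n³ log n)

Master Theorem: a = 8, b = 2, f(n) = 7·n³.
Compute the critical exponent d = log₂(8) = 3.
Compare f(n) = Θ(n³) against n^d:
  k = 3 = d, so f(n) = Θ(n^d) — Case 2.
  Work is balanced across levels: T(n) = Θ(n^d log n) = Θ(n³ log n).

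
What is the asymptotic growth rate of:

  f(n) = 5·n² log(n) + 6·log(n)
Θ(n² log n)

Order the terms by growth rate: 6·log(n) ≺ 5·n² log(n).
The fastest-growing term 5·n² log(n) dominates as n → ∞; dropping its constant factor gives Θ(n² log n).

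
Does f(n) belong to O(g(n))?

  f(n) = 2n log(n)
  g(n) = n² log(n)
True

f(n) = 2n log(n) is O(n log n), and g(n) = n² log(n) is O(n² log n).
Since O(n log n) ⊆ O(n² log n) (f grows no faster than g), f(n) = O(g(n)) is true.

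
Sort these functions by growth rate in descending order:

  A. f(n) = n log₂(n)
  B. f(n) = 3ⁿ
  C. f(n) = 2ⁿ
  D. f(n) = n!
D > B > C > A

Comparing growth rates:
D = n! is O(n!)
B = 3ⁿ is O(3ⁿ)
C = 2ⁿ is O(2ⁿ)
A = n log₂(n) is O(n log n)

Therefore, the order from fastest to slowest is: D > B > C > A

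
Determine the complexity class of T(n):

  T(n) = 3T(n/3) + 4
Θ(n)

Master Theorem: a = 3, b = 3, f(n) = 4.
Compute the critical exponent d = log₃(3) = 1.
Compare f(n) = Θ(1) against n^d:
  k = 0 < d = 1, so f(n) = O(n^(d-ε)) — Case 1.
  The recursion cost dominates: T(n) = Θ(n^d) = Θ(n).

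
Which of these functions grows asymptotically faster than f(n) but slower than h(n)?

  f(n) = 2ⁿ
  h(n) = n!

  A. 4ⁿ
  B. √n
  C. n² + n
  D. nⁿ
A

We need g(n) with 2ⁿ = o(g(n)) and g(n) = o(n!), i.e. O(2ⁿ) ≺ g ≺ O(n!).
Check each option:
  A. 4ⁿ — O(4ⁿ) is strictly between O(2ⁿ) and O(n!) ✓
  B. √n — O(√n) does not grow strictly faster than f(n)
  C. n² + n — O(n²) does not grow strictly faster than f(n)
  D. nⁿ — O(nⁿ) does not grow strictly slower than h(n)

Only option A (4ⁿ) lies strictly between.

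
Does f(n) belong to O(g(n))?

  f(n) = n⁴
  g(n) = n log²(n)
False

f(n) = n⁴ is O(n⁴), and g(n) = n log²(n) is O(n log² n).
Since O(n⁴) grows faster than O(n log² n), f(n) = O(g(n)) is false.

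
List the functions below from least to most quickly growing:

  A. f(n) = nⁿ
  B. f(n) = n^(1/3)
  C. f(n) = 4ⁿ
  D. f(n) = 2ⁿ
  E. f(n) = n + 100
B < E < D < C < A

Comparing growth rates:
B = n^(1/3) is O(n^(1/3))
E = n + 100 is O(n)
D = 2ⁿ is O(2ⁿ)
C = 4ⁿ is O(4ⁿ)
A = nⁿ is O(nⁿ)

Therefore, the order from slowest to fastest is: B < E < D < C < A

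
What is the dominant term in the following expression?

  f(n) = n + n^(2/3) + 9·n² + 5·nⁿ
5·nⁿ

Looking at each term:
  - n is O(n)
  - n^(2/3) is O(n^(2/3))
  - 9·n² is O(n²)
  - 5·nⁿ is O(nⁿ)

The term 5·nⁿ (O(nⁿ)) grows fastest and dominates all others.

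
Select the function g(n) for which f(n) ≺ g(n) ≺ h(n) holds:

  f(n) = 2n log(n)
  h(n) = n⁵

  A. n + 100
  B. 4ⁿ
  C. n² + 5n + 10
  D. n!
C

We need g(n) with 2n log(n) = o(g(n)) and g(n) = o(n⁵), i.e. O(n log n) ≺ g ≺ O(n⁵).
Check each option:
  A. n + 100 — O(n) does not grow strictly faster than f(n)
  B. 4ⁿ — O(4ⁿ) does not grow strictly slower than h(n)
  C. n² + 5n + 10 — O(n²) is strictly between O(n log n) and O(n⁵) ✓
  D. n! — O(n!) does not grow strictly slower than h(n)

Only option C (n² + 5n + 10) lies strictly between.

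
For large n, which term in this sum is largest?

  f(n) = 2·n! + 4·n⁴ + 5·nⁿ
5·nⁿ

Looking at each term:
  - 2·n! is O(n!)
  - 4·n⁴ is O(n⁴)
  - 5·nⁿ is O(nⁿ)

The term 5·nⁿ (O(nⁿ)) grows fastest and dominates all others.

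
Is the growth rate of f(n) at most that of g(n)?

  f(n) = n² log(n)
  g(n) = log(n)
False

f(n) = n² log(n) is O(n² log n), and g(n) = log(n) is O(log n).
Since O(n² log n) grows faster than O(log n), f(n) = O(g(n)) is false.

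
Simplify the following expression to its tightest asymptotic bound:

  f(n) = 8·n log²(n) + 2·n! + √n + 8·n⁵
Θ(n!)

Order the terms by growth rate: √n ≺ 8·n log²(n) ≺ 8·n⁵ ≺ 2·n!.
The fastest-growing term 2·n! dominates as n → ∞; dropping its constant factor gives Θ(n!).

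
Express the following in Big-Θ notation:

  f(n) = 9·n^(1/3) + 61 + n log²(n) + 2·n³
Θ(n³)

Order the terms by growth rate: 61 ≺ 9·n^(1/3) ≺ n log²(n) ≺ 2·n³.
The fastest-growing term 2·n³ dominates as n → ∞; dropping its constant factor gives Θ(n³).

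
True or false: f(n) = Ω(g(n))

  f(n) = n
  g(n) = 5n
True

f(n) = n and g(n) = 5n are both O(n).
Big-Ω permits equal growth rates (f ≥ c·g for some c > 0), so f(n) = Ω(g(n)) is true.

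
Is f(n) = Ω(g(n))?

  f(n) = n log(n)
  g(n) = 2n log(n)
True

f(n) = n log(n) and g(n) = 2n log(n) are both O(n log n).
Big-Ω permits equal growth rates (f ≥ c·g for some c > 0), so f(n) = Ω(g(n)) is true.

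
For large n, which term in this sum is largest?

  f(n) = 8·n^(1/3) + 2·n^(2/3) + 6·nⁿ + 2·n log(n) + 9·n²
6·nⁿ

Looking at each term:
  - 8·n^(1/3) is O(n^(1/3))
  - 2·n^(2/3) is O(n^(2/3))
  - 6·nⁿ is O(nⁿ)
  - 2·n log(n) is O(n log n)
  - 9·n² is O(n²)

The term 6·nⁿ (O(nⁿ)) grows fastest and dominates all others.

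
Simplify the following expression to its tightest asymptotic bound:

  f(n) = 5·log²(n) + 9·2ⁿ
Θ(2ⁿ)

Order the terms by growth rate: 5·log²(n) ≺ 9·2ⁿ.
The fastest-growing term 9·2ⁿ dominates as n → ∞; dropping its constant factor gives Θ(2ⁿ).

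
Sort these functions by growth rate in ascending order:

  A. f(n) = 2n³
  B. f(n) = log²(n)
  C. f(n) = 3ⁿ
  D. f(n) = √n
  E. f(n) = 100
E < B < D < A < C

Comparing growth rates:
E = 100 is O(1)
B = log²(n) is O(log² n)
D = √n is O(√n)
A = 2n³ is O(n³)
C = 3ⁿ is O(3ⁿ)

Therefore, the order from slowest to fastest is: E < B < D < A < C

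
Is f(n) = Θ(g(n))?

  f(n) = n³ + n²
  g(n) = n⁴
False

f(n) = n³ + n² is O(n³), and g(n) = n⁴ is O(n⁴).
Since they have different growth rates, f(n) = Θ(g(n)) is false.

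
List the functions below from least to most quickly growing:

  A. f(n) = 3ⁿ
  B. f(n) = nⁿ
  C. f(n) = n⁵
C < A < B

Comparing growth rates:
C = n⁵ is O(n⁵)
A = 3ⁿ is O(3ⁿ)
B = nⁿ is O(nⁿ)

Therefore, the order from slowest to fastest is: C < A < B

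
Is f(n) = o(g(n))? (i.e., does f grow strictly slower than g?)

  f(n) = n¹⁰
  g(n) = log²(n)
False

f(n) = n¹⁰ is O(n¹⁰), and g(n) = log²(n) is O(log² n).
Since O(n¹⁰) grows faster than or equal to O(log² n), f(n) = o(g(n)) is false.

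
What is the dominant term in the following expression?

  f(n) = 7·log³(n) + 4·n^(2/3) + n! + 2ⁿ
n!

Looking at each term:
  - 7·log³(n) is O(log³ n)
  - 4·n^(2/3) is O(n^(2/3))
  - n! is O(n!)
  - 2ⁿ is O(2ⁿ)

The term n! (O(n!)) grows fastest and dominates all others.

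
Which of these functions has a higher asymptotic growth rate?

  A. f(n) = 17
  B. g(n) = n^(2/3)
B

f(n) = 17 is O(1), while g(n) = n^(2/3) is O(n^(2/3)).
Since O(n^(2/3)) grows faster than O(1), g(n) dominates.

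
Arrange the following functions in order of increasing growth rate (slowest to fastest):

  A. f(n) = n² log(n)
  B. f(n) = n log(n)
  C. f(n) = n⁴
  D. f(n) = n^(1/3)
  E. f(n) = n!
D < B < A < C < E

Comparing growth rates:
D = n^(1/3) is O(n^(1/3))
B = n log(n) is O(n log n)
A = n² log(n) is O(n² log n)
C = n⁴ is O(n⁴)
E = n! is O(n!)

Therefore, the order from slowest to fastest is: D < B < A < C < E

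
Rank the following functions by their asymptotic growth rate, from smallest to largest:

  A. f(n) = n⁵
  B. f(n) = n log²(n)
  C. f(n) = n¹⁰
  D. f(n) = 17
D < B < A < C

Comparing growth rates:
D = 17 is O(1)
B = n log²(n) is O(n log² n)
A = n⁵ is O(n⁵)
C = n¹⁰ is O(n¹⁰)

Therefore, the order from slowest to fastest is: D < B < A < C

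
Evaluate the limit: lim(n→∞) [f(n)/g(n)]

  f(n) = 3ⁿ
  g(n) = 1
∞

Since 3ⁿ (O(3ⁿ)) grows faster than 1 (O(1)),
the ratio f(n)/g(n) → ∞ as n → ∞.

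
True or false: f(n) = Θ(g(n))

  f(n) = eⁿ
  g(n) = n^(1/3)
False

f(n) = eⁿ is O(eⁿ), and g(n) = n^(1/3) is O(n^(1/3)).
Since they have different growth rates, f(n) = Θ(g(n)) is false.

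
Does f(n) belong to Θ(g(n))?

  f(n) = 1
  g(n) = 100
True

f(n) = 1 and g(n) = 100 are both O(1).
Since they have the same asymptotic growth rate, f(n) = Θ(g(n)) is true.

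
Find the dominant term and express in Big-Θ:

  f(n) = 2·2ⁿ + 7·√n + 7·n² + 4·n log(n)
Θ(2ⁿ)

Order the terms by growth rate: 7·√n ≺ 4·n log(n) ≺ 7·n² ≺ 2·2ⁿ.
The fastest-growing term 2·2ⁿ dominates as n → ∞; dropping its constant factor gives Θ(2ⁿ).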